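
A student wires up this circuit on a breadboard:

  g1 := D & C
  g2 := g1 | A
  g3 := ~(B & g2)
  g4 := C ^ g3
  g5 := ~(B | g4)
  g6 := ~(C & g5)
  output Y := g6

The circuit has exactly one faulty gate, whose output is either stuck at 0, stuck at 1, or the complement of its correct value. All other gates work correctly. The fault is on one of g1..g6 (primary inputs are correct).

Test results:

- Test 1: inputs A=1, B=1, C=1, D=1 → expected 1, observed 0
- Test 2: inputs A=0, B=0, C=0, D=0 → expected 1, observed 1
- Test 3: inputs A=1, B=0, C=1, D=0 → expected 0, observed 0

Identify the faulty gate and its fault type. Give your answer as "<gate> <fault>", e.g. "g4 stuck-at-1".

g5 stuck-at-1

Fault-free values for test 1 (A=1, B=1, C=1, D=1): g1=1, g2=1, g3=0, g4=1, g5=0, g6=1, giving Y=1. Observed 0.
Test 1: faults giving observed 0 are {g5 stuck-at-1, g5 inverted output, g6 stuck-at-0, g6 inverted output}.
Test 2 (A=0, B=0, C=0, D=0): fault-free g1=0, g2=0, g3=1, g4=1, g5=0, g6=1 → 1; observed 1. Eliminates g6 stuck-at-0, g6 inverted output.
Test 3 (A=1, B=0, C=1, D=0): fault-free g1=0, g2=1, g3=1, g4=0, g5=1, g6=0 → 0; observed 0. Eliminates g5 inverted output.
Only g5 stuck-at-1 is consistent with every test.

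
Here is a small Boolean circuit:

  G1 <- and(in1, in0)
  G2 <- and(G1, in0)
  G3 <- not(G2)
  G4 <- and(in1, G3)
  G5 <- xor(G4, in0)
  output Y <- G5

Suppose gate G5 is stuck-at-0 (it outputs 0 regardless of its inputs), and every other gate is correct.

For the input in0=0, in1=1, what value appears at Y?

Propagate with G5 forced: G1=0, G2=0, G3=1, G4=1, G5=0 [stuck-at-0].
So Y = 0. (Without the fault it would be 1.)

0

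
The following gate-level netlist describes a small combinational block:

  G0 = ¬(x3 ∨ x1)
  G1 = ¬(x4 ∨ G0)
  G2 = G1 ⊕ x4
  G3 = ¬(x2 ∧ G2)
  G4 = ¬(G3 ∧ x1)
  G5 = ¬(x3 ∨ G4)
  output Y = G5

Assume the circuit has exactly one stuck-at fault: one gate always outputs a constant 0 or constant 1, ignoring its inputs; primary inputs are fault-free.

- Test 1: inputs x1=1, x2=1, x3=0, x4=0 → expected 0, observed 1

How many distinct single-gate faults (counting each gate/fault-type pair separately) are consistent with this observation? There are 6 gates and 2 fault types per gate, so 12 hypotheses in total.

6

Fault-free: G0=0, G1=1, G2=1, G3=0, G4=1, G5=0 → 0. Observed 1.
  G0 stuck-at-0: output 0 ✗
  G0 stuck-at-1: output 1 ✓
  G1 stuck-at-0: output 1 ✓
  G1 stuck-at-1: output 0 ✗
  G2 stuck-at-0: output 1 ✓
  G2 stuck-at-1: output 0 ✗
  G3 stuck-at-0: output 0 ✗
  G3 stuck-at-1: output 1 ✓
  G4 stuck-at-0: output 1 ✓
  G4 stuck-at-1: output 0 ✗
  G5 stuck-at-0: output 0 ✗
  G5 stuck-at-1: output 1 ✓
Consistent faults: {G0 stuck-at-1, G1 stuck-at-0, G2 stuck-at-0, G3 stuck-at-1, G4 stuck-at-0, G5 stuck-at-1} — 6 in all.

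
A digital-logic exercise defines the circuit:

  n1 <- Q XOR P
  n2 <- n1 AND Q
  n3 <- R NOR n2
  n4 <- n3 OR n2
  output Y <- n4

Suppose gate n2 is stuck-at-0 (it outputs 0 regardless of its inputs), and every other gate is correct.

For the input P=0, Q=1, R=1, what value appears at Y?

0

Propagate with n2 forced: n1=1, n2=0 [stuck-at-0], n3=0, n4=0.
So Y = 0. (Without the fault it would be 1.)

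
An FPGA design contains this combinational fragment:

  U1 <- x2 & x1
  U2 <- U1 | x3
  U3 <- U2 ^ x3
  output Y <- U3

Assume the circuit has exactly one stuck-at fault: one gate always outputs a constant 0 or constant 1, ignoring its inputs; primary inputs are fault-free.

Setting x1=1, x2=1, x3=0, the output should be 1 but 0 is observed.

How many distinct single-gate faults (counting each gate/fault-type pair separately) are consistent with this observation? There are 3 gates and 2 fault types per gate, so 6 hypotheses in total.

Fault-free: U1=1, U2=1, U3=1 → 1. Observed 0.
  U1 stuck-at-0: output 0 ✓
  U1 stuck-at-1: output 1 ✗
  U2 stuck-at-0: output 0 ✓
  U2 stuck-at-1: output 1 ✗
  U3 stuck-at-0: output 0 ✓
  U3 stuck-at-1: output 1 ✗
Consistent faults: {U1 stuck-at-0, U2 stuck-at-0, U3 stuck-at-0} — 3 in all.

3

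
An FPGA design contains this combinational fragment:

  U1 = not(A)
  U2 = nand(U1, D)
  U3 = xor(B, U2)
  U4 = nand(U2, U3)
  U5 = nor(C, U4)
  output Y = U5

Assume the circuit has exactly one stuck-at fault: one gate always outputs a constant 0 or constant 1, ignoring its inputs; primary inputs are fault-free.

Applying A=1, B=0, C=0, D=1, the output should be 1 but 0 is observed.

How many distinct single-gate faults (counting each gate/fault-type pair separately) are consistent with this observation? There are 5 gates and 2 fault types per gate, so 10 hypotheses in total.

Fault-free: U1=0, U2=1, U3=1, U4=0, U5=1 → 1. Observed 0.
  U1 stuck-at-0: output 1 ✗
  U1 stuck-at-1: output 0 ✓
  U2 stuck-at-0: output 0 ✓
  U2 stuck-at-1: output 1 ✗
  U3 stuck-at-0: output 0 ✓
  U3 stuck-at-1: output 1 ✗
  U4 stuck-at-0: output 1 ✗
  U4 stuck-at-1: output 0 ✓
  U5 stuck-at-0: output 0 ✓
  U5 stuck-at-1: output 1 ✗
Consistent faults: {U1 stuck-at-1, U2 stuck-at-0, U3 stuck-at-0, U4 stuck-at-1, U5 stuck-at-0} — 5 in all.

5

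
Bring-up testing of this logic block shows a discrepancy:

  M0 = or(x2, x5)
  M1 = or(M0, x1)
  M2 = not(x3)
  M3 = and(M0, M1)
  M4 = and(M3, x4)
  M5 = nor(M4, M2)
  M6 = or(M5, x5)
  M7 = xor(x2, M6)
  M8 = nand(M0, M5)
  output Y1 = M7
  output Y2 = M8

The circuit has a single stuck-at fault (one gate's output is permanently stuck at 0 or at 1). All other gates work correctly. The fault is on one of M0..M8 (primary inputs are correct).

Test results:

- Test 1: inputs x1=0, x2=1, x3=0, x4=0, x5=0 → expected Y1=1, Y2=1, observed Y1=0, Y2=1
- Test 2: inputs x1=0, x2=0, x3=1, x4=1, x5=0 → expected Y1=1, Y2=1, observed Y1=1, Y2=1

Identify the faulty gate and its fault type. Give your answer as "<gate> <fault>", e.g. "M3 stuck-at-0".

M6 stuck-at-1

Fault-free values for test 1 (x1=0, x2=1, x3=0, x4=0, x5=0): M0=1, M1=1, M2=1, M3=1, M4=0, M5=0, M6=0, M7=1, M8=1, giving Y1=1, Y2=1. Observed Y1=0, Y2=1.
Test 1: faults giving observed Y1=0, Y2=1 are {M6 stuck-at-1, M7 stuck-at-0}.
Test 2 (x1=0, x2=0, x3=1, x4=1, x5=0): fault-free M0=0, M1=0, M2=0, M3=0, M4=0, M5=1, M6=1, M7=1, M8=1 → Y1=1, Y2=1; observed Y1=1, Y2=1. Eliminates M7 stuck-at-0.
Only M6 stuck-at-1 is consistent with every test.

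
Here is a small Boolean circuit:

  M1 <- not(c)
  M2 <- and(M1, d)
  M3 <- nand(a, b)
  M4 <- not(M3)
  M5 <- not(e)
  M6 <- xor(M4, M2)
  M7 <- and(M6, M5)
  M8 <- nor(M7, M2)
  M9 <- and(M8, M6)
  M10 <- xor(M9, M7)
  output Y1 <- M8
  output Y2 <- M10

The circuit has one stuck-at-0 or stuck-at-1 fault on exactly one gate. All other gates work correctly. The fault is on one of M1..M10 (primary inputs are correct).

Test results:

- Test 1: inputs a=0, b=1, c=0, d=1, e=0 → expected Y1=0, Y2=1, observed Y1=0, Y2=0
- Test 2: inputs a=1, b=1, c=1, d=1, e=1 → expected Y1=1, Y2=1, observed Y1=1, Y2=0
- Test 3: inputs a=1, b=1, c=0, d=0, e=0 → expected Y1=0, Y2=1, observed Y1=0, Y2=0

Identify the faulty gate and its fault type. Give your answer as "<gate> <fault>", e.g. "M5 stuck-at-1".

M10 stuck-at-0

Fault-free values for test 1 (a=0, b=1, c=0, d=1, e=0): M1=1, M2=1, M3=1, M4=0, M5=1, M6=1, M7=1, M8=0, M9=0, M10=1, giving Y1=0, Y2=1. Observed Y1=0, Y2=0.
Test 1: faults giving observed Y1=0, Y2=0 are {M3 stuck-at-0, M4 stuck-at-1, M5 stuck-at-0, M6 stuck-at-0, M7 stuck-at-0, M9 stuck-at-1, M10 stuck-at-0}.
Test 2 (a=1, b=1, c=1, d=1, e=1): fault-free M1=0, M2=0, M3=0, M4=1, M5=0, M6=1, M7=0, M8=1, M9=1, M10=1 → Y1=1, Y2=1; observed Y1=1, Y2=0. Eliminates M3 stuck-at-0, M4 stuck-at-1, M5 stuck-at-0, M7 stuck-at-0, M9 stuck-at-1.
Test 3 (a=1, b=1, c=0, d=0, e=0): fault-free M1=1, M2=0, M3=0, M4=1, M5=1, M6=1, M7=1, M8=0, M9=0, M10=1 → Y1=0, Y2=1; observed Y1=0, Y2=0. Eliminates M6 stuck-at-0.
Only M10 stuck-at-0 is consistent with every test.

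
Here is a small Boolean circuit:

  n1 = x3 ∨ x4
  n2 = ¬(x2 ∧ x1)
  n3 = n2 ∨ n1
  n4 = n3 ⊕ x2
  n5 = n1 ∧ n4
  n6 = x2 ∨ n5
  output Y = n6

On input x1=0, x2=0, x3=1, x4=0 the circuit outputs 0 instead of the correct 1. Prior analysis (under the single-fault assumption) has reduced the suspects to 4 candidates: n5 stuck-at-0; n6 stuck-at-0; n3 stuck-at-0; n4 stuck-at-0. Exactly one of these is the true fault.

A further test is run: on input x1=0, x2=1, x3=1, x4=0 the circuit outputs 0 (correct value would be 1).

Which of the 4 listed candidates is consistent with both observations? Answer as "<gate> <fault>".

n6 stuck-at-0

Evaluate each candidate on input x1=0, x2=1, x3=1, x4=0:
  n5 stuck-at-0: n1=1, n2=1, n3=1, n4=0, n5=0 [stuck-at-0], n6=1 → 1 — eliminated
  n6 stuck-at-0: n1=1, n2=1, n3=1, n4=0, n5=0, n6=0 [stuck-at-0] → 0 — matches
  n3 stuck-at-0: n1=1, n2=1, n3=0 [stuck-at-0], n4=1, n5=1, n6=1 → 1 — eliminated
  n4 stuck-at-0: n1=1, n2=1, n3=1, n4=0 [stuck-at-0], n5=0, n6=1 → 1 — eliminated
Only n6 stuck-at-0 reproduces the observed 0.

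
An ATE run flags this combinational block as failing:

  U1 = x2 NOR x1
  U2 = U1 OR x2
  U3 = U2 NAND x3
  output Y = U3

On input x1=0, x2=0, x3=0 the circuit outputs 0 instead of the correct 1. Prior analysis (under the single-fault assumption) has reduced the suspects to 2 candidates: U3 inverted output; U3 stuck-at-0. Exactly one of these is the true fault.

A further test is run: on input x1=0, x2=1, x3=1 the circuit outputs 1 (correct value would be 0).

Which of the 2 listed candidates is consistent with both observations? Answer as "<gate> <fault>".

U3 inverted output

Evaluate each candidate on input x1=0, x2=1, x3=1:
  U3 inverted output: U1=0, U2=1, U3=1 [inverted output] → 1 — matches
  U3 stuck-at-0: U1=0, U2=1, U3=0 [stuck-at-0] → 0 — eliminated
Only U3 inverted output reproduces the observed 1.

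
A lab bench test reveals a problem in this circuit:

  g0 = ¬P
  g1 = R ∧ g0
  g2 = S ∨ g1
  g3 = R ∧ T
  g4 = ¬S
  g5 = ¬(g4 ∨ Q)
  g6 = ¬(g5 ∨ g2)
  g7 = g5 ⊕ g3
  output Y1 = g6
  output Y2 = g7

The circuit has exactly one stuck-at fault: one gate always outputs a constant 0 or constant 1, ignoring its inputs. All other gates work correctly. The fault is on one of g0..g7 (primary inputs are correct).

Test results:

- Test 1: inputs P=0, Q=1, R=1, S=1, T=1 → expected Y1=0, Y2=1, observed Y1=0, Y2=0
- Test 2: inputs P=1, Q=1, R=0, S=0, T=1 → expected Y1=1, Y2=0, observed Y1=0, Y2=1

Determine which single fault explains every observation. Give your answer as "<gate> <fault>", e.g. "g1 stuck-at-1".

Fault-free values for test 1 (P=0, Q=1, R=1, S=1, T=1): g0=1, g1=1, g2=1, g3=1, g4=0, g5=0, g6=0, g7=1, giving Y1=0, Y2=1. Observed Y1=0, Y2=0.
Test 1: faults giving observed Y1=0, Y2=0 are {g3 stuck-at-0, g5 stuck-at-1, g7 stuck-at-0}.
Test 2 (P=1, Q=1, R=0, S=0, T=1): fault-free g0=0, g1=0, g2=0, g3=0, g4=1, g5=0, g6=1, g7=0 → Y1=1, Y2=0; observed Y1=0, Y2=1. Eliminates g3 stuck-at-0, g7 stuck-at-0.
Only g5 stuck-at-1 is consistent with every test.

g5 stuck-at-1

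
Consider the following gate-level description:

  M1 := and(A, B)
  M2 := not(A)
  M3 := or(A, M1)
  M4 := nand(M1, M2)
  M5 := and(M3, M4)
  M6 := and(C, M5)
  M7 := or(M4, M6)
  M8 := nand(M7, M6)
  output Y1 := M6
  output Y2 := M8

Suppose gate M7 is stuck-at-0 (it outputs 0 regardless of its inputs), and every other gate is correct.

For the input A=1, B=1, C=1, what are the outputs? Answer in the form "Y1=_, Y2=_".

Propagate with M7 forced: M1=1, M2=0, M3=1, M4=1, M5=1, M6=1, M7=0 [stuck-at-0], M8=1.
So the outputs are Y1=1, Y2=1. (Without the fault they would be Y1=1, Y2=0.)

Y1=1, Y2=1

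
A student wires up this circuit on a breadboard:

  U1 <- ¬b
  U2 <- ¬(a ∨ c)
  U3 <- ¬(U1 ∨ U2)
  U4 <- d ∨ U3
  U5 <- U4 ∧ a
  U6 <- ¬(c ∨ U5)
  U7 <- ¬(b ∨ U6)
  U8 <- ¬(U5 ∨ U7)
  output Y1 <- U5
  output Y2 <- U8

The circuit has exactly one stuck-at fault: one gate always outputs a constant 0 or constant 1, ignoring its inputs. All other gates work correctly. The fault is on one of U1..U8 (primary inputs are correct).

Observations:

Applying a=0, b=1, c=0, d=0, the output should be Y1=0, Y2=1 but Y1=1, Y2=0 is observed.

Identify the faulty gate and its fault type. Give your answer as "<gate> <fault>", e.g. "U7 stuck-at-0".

Fault-free values for test 1 (a=0, b=1, c=0, d=0): U1=0, U2=1, U3=0, U4=0, U5=0, U6=1, U7=0, U8=1, giving Y1=0, Y2=1. Observed Y1=1, Y2=0.
Test 1: faults giving observed Y1=1, Y2=0 are {U5 stuck-at-1}.
Only U5 stuck-at-1 is consistent with every test.

U5 stuck-at-1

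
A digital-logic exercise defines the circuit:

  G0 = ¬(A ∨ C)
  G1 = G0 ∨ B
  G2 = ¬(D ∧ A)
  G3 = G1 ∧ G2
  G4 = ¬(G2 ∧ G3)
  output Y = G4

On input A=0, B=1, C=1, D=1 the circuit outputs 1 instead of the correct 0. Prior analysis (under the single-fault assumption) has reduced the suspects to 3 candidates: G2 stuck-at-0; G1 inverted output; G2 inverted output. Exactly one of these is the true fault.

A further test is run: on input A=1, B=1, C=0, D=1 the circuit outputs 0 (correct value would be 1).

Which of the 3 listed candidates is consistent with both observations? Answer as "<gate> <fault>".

Evaluate each candidate on input A=1, B=1, C=0, D=1:
  G2 stuck-at-0: G0=0, G1=1, G2=0 [stuck-at-0], G3=0, G4=1 → 1 — eliminated
  G1 inverted output: G0=0, G1=0 [inverted output], G2=0, G3=0, G4=1 → 1 — eliminated
  G2 inverted output: G0=0, G1=1, G2=1 [inverted output], G3=1, G4=0 → 0 — matches
Only G2 inverted output reproduces the observed 0.

G2 inverted output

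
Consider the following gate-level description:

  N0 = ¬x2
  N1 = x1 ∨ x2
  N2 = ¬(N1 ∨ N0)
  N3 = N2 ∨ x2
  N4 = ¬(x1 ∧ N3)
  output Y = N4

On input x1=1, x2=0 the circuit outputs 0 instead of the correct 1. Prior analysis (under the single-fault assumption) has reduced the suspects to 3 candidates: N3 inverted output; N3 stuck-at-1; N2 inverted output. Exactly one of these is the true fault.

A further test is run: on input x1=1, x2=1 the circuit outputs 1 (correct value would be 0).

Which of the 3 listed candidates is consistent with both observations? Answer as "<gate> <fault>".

Evaluate each candidate on input x1=1, x2=1:
  N3 inverted output: N0=0, N1=1, N2=0, N3=0 [inverted output], N4=1 → 1 — matches
  N3 stuck-at-1: N0=0, N1=1, N2=0, N3=1 [stuck-at-1], N4=0 → 0 — eliminated
  N2 inverted output: N0=0, N1=1, N2=1 [inverted output], N3=1, N4=0 → 0 — eliminated
Only N3 inverted output reproduces the observed 1.

N3 inverted output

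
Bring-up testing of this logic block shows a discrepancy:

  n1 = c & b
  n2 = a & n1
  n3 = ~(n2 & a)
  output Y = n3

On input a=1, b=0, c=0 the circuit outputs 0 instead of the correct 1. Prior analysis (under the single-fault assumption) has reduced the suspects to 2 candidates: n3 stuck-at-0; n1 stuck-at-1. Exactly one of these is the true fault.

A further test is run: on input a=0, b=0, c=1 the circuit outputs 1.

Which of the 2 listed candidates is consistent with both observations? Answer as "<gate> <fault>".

n1 stuck-at-1

Evaluate each candidate on input a=0, b=0, c=1:
  n3 stuck-at-0: n1=0, n2=0, n3=0 [stuck-at-0] → 0 — eliminated
  n1 stuck-at-1: n1=1 [stuck-at-1], n2=0, n3=1 → 1 — matches
Only n1 stuck-at-1 reproduces the observed 1.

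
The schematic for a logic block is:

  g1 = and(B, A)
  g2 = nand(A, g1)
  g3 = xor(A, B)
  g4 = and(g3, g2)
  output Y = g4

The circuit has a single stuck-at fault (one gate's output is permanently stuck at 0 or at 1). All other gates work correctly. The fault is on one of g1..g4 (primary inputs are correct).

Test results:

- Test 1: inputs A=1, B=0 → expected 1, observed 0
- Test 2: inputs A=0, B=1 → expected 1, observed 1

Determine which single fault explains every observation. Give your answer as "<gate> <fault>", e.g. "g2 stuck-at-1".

Fault-free values for test 1 (A=1, B=0): g1=0, g2=1, g3=1, g4=1, giving Y=1. Observed 0.
Test 1: faults giving observed 0 are {g1 stuck-at-1, g2 stuck-at-0, g3 stuck-at-0, g4 stuck-at-0}.
Test 2 (A=0, B=1): fault-free g1=0, g2=1, g3=1, g4=1 → 1; observed 1. Eliminates g2 stuck-at-0, g3 stuck-at-0, g4 stuck-at-0.
Only g1 stuck-at-1 is consistent with every test.

g1 stuck-at-1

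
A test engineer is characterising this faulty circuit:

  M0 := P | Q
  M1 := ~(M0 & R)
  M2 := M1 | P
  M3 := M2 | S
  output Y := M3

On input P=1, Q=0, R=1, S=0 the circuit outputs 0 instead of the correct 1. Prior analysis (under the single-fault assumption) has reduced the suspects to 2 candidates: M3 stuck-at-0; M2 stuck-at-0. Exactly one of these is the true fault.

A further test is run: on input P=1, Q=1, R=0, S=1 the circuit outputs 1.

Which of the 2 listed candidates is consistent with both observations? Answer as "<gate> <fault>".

Evaluate each candidate on input P=1, Q=1, R=0, S=1:
  M3 stuck-at-0: M0=1, M1=1, M2=1, M3=0 [stuck-at-0] → 0 — eliminated
  M2 stuck-at-0: M0=1, M1=1, M2=0 [stuck-at-0], M3=1 → 1 — matches
Only M2 stuck-at-0 reproduces the observed 1.

M2 stuck-at-0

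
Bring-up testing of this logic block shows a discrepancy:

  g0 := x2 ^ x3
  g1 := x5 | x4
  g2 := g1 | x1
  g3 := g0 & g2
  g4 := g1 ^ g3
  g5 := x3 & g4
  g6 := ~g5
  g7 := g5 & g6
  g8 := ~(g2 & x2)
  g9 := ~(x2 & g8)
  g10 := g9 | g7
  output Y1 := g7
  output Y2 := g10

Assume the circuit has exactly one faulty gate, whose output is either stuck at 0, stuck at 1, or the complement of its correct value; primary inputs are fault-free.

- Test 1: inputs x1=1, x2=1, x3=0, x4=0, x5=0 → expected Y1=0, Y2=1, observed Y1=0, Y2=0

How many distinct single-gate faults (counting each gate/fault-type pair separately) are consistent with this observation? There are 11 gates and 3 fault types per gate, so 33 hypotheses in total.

8

Fault-free: g0=1, g1=0, g2=1, g3=1, g4=1, g5=0, g6=1, g7=0, g8=0, g9=1, g10=1 → Y1=0, Y2=1. Observed Y1=0, Y2=0.
  g0: none of the 3 fault types match ✗
  g1: none of the 3 fault types match ✗
  g2: stuck-at-0, inverted output ✓; others ✗
  g3: none of the 3 fault types match ✗
  g4: none of the 3 fault types match ✗
  g5: none of the 3 fault types match ✗
  g6: none of the 3 fault types match ✗
  g7: none of the 3 fault types match ✗
  g8: stuck-at-1, inverted output ✓; others ✗
  g9: stuck-at-0, inverted output ✓; others ✗
  g10: stuck-at-0, inverted output ✓; others ✗
Consistent faults: {g2 stuck-at-0, g2 inverted output, g8 stuck-at-1, g8 inverted output, g9 stuck-at-0, g9 inverted output, g10 stuck-at-0, g10 inverted output} — 8 in all.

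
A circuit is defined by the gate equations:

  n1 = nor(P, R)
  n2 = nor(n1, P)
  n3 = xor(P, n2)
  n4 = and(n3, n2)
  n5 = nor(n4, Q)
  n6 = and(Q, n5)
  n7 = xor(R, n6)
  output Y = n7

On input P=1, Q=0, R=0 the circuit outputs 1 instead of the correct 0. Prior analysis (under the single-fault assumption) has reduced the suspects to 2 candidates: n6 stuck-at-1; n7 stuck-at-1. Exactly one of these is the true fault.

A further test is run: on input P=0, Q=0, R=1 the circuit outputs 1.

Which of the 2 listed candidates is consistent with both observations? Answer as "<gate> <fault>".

Evaluate each candidate on input P=0, Q=0, R=1:
  n6 stuck-at-1: n1=0, n2=1, n3=1, n4=1, n5=0, n6=1 [stuck-at-1], n7=0 → 0 — eliminated
  n7 stuck-at-1: n1=0, n2=1, n3=1, n4=1, n5=0, n6=0, n7=1 [stuck-at-1] → 1 — matches
Only n7 stuck-at-1 reproduces the observed 1.

n7 stuck-at-1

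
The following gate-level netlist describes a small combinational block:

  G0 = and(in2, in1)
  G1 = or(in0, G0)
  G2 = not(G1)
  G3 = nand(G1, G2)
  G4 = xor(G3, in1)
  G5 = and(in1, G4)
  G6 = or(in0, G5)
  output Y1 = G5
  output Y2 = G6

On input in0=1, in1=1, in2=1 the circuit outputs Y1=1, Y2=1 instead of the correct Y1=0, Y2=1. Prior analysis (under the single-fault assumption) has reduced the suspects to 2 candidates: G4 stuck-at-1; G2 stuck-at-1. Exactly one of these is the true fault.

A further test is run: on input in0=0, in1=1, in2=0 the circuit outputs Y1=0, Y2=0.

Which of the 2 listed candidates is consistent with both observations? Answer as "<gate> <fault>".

G2 stuck-at-1

Evaluate each candidate on input in0=0, in1=1, in2=0:
  G4 stuck-at-1: G0=0, G1=0, G2=1, G3=1, G4=1 [stuck-at-1], G5=1, G6=1 → Y1=1, Y2=1 — eliminated
  G2 stuck-at-1: G0=0, G1=0, G2=1 [stuck-at-1], G3=1, G4=0, G5=0, G6=0 → Y1=0, Y2=0 — matches
Only G2 stuck-at-1 reproduces the observed Y1=0, Y2=0.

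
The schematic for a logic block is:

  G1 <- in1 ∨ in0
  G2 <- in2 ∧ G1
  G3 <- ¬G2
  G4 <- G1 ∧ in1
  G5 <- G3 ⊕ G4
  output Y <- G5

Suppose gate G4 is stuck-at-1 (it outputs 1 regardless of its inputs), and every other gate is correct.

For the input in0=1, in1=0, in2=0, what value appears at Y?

Propagate with G4 forced: G1=1, G2=0, G3=1, G4=1 [stuck-at-1], G5=0.
So Y = 0. (Without the fault it would be 1.)

0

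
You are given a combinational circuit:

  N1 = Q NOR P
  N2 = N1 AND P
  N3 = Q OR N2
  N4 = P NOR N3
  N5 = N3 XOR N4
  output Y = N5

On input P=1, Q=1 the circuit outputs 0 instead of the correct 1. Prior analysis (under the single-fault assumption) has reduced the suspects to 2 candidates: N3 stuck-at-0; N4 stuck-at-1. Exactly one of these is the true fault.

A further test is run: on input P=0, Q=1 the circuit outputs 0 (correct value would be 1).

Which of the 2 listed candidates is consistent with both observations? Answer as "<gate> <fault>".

N4 stuck-at-1

Evaluate each candidate on input P=0, Q=1:
  N3 stuck-at-0: N1=0, N2=0, N3=0 [stuck-at-0], N4=1, N5=1 → 1 — eliminated
  N4 stuck-at-1: N1=0, N2=0, N3=1, N4=1 [stuck-at-1], N5=0 → 0 — matches
Only N4 stuck-at-1 reproduces the observed 0.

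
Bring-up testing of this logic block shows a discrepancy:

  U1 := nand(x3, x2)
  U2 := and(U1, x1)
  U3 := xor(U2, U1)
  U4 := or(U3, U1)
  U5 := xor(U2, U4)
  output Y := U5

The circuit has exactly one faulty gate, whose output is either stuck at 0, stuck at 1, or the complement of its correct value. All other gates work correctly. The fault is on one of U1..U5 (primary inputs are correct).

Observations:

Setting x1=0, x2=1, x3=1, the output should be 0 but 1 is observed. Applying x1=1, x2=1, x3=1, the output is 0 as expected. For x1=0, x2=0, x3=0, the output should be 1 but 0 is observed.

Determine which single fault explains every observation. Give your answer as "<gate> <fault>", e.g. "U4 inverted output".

U1 inverted output

Fault-free values for test 1 (x1=0, x2=1, x3=1): U1=0, U2=0, U3=0, U4=0, U5=0, giving Y=0. Observed 1.
Test 1: faults giving observed 1 are {U1 stuck-at-1, U1 inverted output, U3 stuck-at-1, U3 inverted output, U4 stuck-at-1, U4 inverted output, U5 stuck-at-1, U5 inverted output}.
Test 2 (x1=1, x2=1, x3=1): fault-free U1=0, U2=0, U3=0, U4=0, U5=0 → 0; observed 0. Eliminates U3 stuck-at-1, U3 inverted output, U4 stuck-at-1, U4 inverted output, U5 stuck-at-1, U5 inverted output.
Test 3 (x1=0, x2=0, x3=0): fault-free U1=1, U2=0, U3=1, U4=1, U5=1 → 1; observed 0. Eliminates U1 stuck-at-1.
Only U1 inverted output is consistent with every test.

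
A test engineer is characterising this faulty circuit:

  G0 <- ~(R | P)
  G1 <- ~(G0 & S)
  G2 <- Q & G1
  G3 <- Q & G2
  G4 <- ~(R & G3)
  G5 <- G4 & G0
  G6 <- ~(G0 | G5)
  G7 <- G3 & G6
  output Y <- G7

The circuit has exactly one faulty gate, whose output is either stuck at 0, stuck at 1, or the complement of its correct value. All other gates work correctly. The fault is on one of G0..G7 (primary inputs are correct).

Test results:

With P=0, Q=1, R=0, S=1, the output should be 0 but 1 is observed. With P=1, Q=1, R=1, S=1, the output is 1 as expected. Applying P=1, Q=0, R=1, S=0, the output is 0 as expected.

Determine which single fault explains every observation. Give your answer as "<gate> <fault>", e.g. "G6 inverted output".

G0 stuck-at-0

Fault-free values for test 1 (P=0, Q=1, R=0, S=1): G0=1, G1=0, G2=0, G3=0, G4=1, G5=1, G6=0, G7=0, giving Y=0. Observed 1.
Test 1: faults giving observed 1 are {G0 stuck-at-0, G0 inverted output, G7 stuck-at-1, G7 inverted output}.
Test 2 (P=1, Q=1, R=1, S=1): fault-free G0=0, G1=1, G2=1, G3=1, G4=0, G5=0, G6=1, G7=1 → 1; observed 1. Eliminates G0 inverted output, G7 inverted output.
Test 3 (P=1, Q=0, R=1, S=0): fault-free G0=0, G1=1, G2=0, G3=0, G4=1, G5=0, G6=1, G7=0 → 0; observed 0. Eliminates G7 stuck-at-1.
Only G0 stuck-at-0 is consistent with every test.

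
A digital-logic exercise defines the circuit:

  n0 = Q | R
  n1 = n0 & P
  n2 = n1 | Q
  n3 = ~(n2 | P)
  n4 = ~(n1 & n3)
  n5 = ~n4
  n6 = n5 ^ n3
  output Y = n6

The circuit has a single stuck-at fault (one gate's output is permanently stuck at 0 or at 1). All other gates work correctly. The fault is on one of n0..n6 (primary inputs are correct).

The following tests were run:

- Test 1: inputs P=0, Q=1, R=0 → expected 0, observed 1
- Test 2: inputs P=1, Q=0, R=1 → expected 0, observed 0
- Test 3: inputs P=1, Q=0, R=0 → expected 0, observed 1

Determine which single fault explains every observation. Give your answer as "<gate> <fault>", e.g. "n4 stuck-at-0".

Fault-free values for test 1 (P=0, Q=1, R=0): n0=1, n1=0, n2=1, n3=0, n4=1, n5=0, n6=0, giving Y=0. Observed 1.
Test 1: faults giving observed 1 are {n2 stuck-at-0, n3 stuck-at-1, n4 stuck-at-0, n5 stuck-at-1, n6 stuck-at-1}.
Test 2 (P=1, Q=0, R=1): fault-free n0=1, n1=1, n2=1, n3=0, n4=1, n5=0, n6=0 → 0; observed 0. Eliminates n4 stuck-at-0, n5 stuck-at-1, n6 stuck-at-1.
Test 3 (P=1, Q=0, R=0): fault-free n0=0, n1=0, n2=0, n3=0, n4=1, n5=0, n6=0 → 0; observed 1. Eliminates n2 stuck-at-0.
Only n3 stuck-at-1 is consistent with every test.

n3 stuck-at-1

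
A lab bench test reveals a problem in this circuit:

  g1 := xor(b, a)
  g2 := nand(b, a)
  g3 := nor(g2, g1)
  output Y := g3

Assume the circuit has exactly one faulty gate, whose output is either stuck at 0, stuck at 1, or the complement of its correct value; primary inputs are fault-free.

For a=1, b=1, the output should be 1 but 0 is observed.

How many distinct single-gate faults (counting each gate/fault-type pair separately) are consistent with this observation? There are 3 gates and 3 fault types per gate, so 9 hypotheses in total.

6

Fault-free: g1=0, g2=0, g3=1 → 1. Observed 0.
  g1 stuck-at-0: output 1 ✗
  g1 stuck-at-1: output 0 ✓
  g1 inverted output: output 0 ✓
  g2 stuck-at-0: output 1 ✗
  g2 stuck-at-1: output 0 ✓
  g2 inverted output: output 0 ✓
  g3 stuck-at-0: output 0 ✓
  g3 stuck-at-1: output 1 ✗
  g3 inverted output: output 0 ✓
Consistent faults: {g1 stuck-at-1, g1 inverted output, g2 stuck-at-1, g2 inverted output, g3 stuck-at-0, g3 inverted output} — 6 in all.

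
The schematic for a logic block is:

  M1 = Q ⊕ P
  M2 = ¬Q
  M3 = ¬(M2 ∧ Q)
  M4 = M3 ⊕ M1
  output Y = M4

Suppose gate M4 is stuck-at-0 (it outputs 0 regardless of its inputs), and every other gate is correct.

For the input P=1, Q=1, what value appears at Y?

0

Propagate with M4 forced: M1=0, M2=0, M3=1, M4=0 [stuck-at-0].
So Y = 0. (Without the fault it would be 1.)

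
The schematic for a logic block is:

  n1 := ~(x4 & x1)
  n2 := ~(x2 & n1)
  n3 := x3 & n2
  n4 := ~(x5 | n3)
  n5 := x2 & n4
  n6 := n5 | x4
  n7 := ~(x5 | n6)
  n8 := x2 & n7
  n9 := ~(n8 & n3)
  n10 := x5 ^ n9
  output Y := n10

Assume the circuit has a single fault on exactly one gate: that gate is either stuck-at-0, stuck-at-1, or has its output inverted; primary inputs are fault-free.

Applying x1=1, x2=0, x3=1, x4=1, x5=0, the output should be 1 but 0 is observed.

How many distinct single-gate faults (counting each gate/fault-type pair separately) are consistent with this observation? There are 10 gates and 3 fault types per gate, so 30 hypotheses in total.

Fault-free: n1=0, n2=1, n3=1, n4=0, n5=0, n6=1, n7=0, n8=0, n9=1, n10=1 → 1. Observed 0.
  n1: none of the 3 fault types match ✗
  n2: none of the 3 fault types match ✗
  n3: none of the 3 fault types match ✗
  n4: none of the 3 fault types match ✗
  n5: none of the 3 fault types match ✗
  n6: none of the 3 fault types match ✗
  n7: none of the 3 fault types match ✗
  n8: stuck-at-1, inverted output ✓; others ✗
  n9: stuck-at-0, inverted output ✓; others ✗
  n10: stuck-at-0, inverted output ✓; others ✗
Consistent faults: {n8 stuck-at-1, n8 inverted output, n9 stuck-at-0, n9 inverted output, n10 stuck-at-0, n10 inverted output} — 6 in all.

6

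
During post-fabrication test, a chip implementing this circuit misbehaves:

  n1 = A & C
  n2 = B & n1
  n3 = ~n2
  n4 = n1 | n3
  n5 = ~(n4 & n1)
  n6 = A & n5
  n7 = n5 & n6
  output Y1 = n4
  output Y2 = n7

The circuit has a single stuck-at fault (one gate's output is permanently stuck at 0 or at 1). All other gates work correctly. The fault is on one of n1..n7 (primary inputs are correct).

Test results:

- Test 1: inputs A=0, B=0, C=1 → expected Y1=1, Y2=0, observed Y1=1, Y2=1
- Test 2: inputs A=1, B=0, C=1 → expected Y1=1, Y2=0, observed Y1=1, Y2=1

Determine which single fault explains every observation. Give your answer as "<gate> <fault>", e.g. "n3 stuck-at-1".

Fault-free values for test 1 (A=0, B=0, C=1): n1=0, n2=0, n3=1, n4=1, n5=1, n6=0, n7=0, giving Y1=1, Y2=0. Observed Y1=1, Y2=1.
Test 1: faults giving observed Y1=1, Y2=1 are {n6 stuck-at-1, n7 stuck-at-1}.
Test 2 (A=1, B=0, C=1): fault-free n1=1, n2=0, n3=1, n4=1, n5=0, n6=0, n7=0 → Y1=1, Y2=0; observed Y1=1, Y2=1. Eliminates n6 stuck-at-1.
Only n7 stuck-at-1 is consistent with every test.

n7 stuck-at-1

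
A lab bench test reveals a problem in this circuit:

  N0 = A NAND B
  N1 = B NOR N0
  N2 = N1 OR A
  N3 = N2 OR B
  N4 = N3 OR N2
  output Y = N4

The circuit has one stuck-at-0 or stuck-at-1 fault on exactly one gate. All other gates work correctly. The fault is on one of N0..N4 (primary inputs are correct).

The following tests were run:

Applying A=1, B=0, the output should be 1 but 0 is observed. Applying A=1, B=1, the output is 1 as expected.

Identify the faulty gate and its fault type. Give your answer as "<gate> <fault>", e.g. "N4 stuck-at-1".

N2 stuck-at-0

Fault-free values for test 1 (A=1, B=0): N0=1, N1=0, N2=1, N3=1, N4=1, giving Y=1. Observed 0.
Test 1: faults giving observed 0 are {N2 stuck-at-0, N4 stuck-at-0}.
Test 2 (A=1, B=1): fault-free N0=0, N1=0, N2=1, N3=1, N4=1 → 1; observed 1. Eliminates N4 stuck-at-0.
Only N2 stuck-at-0 is consistent with every test.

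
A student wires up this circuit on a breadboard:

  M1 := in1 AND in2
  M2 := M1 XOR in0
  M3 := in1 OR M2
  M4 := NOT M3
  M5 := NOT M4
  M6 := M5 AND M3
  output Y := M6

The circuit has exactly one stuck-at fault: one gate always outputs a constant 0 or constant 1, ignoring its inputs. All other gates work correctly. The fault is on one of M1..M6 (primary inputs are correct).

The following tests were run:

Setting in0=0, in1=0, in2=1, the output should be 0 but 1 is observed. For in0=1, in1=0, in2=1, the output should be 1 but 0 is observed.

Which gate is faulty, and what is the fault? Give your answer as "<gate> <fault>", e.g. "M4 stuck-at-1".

Fault-free values for test 1 (in0=0, in1=0, in2=1): M1=0, M2=0, M3=0, M4=1, M5=0, M6=0, giving Y=0. Observed 1.
Test 1: faults giving observed 1 are {M1 stuck-at-1, M2 stuck-at-1, M3 stuck-at-1, M6 stuck-at-1}.
Test 2 (in0=1, in1=0, in2=1): fault-free M1=0, M2=1, M3=1, M4=0, M5=1, M6=1 → 1; observed 0. Eliminates M2 stuck-at-1, M3 stuck-at-1, M6 stuck-at-1.
Only M1 stuck-at-1 is consistent with every test.

M1 stuck-at-1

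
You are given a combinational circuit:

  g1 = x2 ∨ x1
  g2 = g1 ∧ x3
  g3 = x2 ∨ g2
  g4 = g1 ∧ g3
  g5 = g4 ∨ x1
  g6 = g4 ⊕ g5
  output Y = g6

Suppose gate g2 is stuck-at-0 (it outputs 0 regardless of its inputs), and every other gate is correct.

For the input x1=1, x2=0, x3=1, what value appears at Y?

1

Propagate with g2 forced: g1=1, g2=0 [stuck-at-0], g3=0, g4=0, g5=1, g6=1.
So Y = 1. (Without the fault it would be 0.)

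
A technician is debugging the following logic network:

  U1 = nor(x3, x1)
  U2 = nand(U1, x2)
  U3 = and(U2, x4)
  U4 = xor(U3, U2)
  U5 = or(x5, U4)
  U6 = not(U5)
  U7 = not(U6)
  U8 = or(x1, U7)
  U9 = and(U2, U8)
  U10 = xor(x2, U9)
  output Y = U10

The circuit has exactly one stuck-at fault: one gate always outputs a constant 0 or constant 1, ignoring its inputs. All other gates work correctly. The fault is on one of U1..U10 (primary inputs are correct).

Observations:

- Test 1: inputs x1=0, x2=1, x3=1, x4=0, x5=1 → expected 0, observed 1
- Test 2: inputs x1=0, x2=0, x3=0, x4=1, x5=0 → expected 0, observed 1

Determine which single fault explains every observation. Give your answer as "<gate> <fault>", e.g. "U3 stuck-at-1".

U10 stuck-at-1

Fault-free values for test 1 (x1=0, x2=1, x3=1, x4=0, x5=1): U1=0, U2=1, U3=0, U4=1, U5=1, U6=0, U7=1, U8=1, U9=1, U10=0, giving Y=0. Observed 1.
Test 1: faults giving observed 1 are {U1 stuck-at-1, U2 stuck-at-0, U5 stuck-at-0, U6 stuck-at-1, U7 stuck-at-0, U8 stuck-at-0, U9 stuck-at-0, U10 stuck-at-1}.
Test 2 (x1=0, x2=0, x3=0, x4=1, x5=0): fault-free U1=1, U2=1, U3=1, U4=0, U5=0, U6=1, U7=0, U8=0, U9=0, U10=0 → 0; observed 1. Eliminates U1 stuck-at-1, U2 stuck-at-0, U5 stuck-at-0, U6 stuck-at-1, U7 stuck-at-0, U8 stuck-at-0, U9 stuck-at-0.
Only U10 stuck-at-1 is consistent with every test.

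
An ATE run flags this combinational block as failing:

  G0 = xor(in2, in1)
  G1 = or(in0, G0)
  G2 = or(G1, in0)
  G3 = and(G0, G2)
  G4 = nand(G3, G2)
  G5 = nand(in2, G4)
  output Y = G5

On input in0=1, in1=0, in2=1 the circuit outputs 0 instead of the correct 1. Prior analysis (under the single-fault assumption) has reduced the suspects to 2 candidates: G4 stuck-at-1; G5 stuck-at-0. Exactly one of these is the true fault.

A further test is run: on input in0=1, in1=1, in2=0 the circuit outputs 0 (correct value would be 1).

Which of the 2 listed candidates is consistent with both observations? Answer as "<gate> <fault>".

G5 stuck-at-0

Evaluate each candidate on input in0=1, in1=1, in2=0:
  G4 stuck-at-1: G0=1, G1=1, G2=1, G3=1, G4=1 [stuck-at-1], G5=1 → 1 — eliminated
  G5 stuck-at-0: G0=1, G1=1, G2=1, G3=1, G4=0, G5=0 [stuck-at-0] → 0 — matches
Only G5 stuck-at-0 reproduces the observed 0.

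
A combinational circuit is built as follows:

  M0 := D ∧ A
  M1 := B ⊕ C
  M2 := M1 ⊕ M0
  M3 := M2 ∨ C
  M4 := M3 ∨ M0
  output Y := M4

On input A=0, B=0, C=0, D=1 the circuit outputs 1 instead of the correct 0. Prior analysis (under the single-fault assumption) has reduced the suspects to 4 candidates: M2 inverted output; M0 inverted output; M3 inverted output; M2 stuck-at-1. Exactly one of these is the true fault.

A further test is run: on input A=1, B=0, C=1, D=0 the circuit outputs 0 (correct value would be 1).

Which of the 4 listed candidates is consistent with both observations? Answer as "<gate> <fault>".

M3 inverted output

Evaluate each candidate on input A=1, B=0, C=1, D=0:
  M2 inverted output: M0=0, M1=1, M2=0 [inverted output], M3=1, M4=1 → 1 — eliminated
  M0 inverted output: M0=1 [inverted output], M1=1, M2=0, M3=1, M4=1 → 1 — eliminated
  M3 inverted output: M0=0, M1=1, M2=1, M3=0 [inverted output], M4=0 → 0 — matches
  M2 stuck-at-1: M0=0, M1=1, M2=1 [stuck-at-1], M3=1, M4=1 → 1 — eliminated
Only M3 inverted output reproduces the observed 0.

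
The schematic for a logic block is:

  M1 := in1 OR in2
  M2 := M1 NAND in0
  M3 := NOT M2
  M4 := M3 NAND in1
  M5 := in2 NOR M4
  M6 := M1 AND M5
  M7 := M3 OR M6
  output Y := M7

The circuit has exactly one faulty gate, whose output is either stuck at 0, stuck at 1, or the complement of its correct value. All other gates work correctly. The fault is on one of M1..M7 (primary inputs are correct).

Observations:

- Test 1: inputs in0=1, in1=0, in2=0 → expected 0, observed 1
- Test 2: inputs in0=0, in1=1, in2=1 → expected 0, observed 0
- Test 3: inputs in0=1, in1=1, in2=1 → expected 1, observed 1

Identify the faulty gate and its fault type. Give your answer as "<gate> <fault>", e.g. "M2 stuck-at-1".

M1 stuck-at-1

Fault-free values for test 1 (in0=1, in1=0, in2=0): M1=0, M2=1, M3=0, M4=1, M5=0, M6=0, M7=0, giving Y=0. Observed 1.
Test 1: faults giving observed 1 are {M1 stuck-at-1, M1 inverted output, M2 stuck-at-0, M2 inverted output, M3 stuck-at-1, M3 inverted output, M6 stuck-at-1, M6 inverted output, M7 stuck-at-1, M7 inverted output}.
Test 2 (in0=0, in1=1, in2=1): fault-free M1=1, M2=1, M3=0, M4=1, M5=0, M6=0, M7=0 → 0; observed 0. Eliminates M2 stuck-at-0, M2 inverted output, M3 stuck-at-1, M3 inverted output, M6 stuck-at-1, M6 inverted output, M7 stuck-at-1, M7 inverted output.
Test 3 (in0=1, in1=1, in2=1): fault-free M1=1, M2=0, M3=1, M4=0, M5=0, M6=0, M7=1 → 1; observed 1. Eliminates M1 inverted output.
Only M1 stuck-at-1 is consistent with every test.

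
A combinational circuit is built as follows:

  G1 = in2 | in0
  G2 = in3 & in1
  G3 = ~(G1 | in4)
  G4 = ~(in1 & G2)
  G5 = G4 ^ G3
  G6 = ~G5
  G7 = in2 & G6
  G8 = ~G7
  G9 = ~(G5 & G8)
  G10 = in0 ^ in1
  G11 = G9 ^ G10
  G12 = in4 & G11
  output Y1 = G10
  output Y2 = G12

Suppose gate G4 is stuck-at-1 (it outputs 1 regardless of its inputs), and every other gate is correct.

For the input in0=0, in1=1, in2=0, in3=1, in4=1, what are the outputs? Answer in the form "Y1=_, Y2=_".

Propagate with G4 forced: G1=0, G2=1, G3=0, G4=1 [stuck-at-1], G5=1, G6=0, G7=0, G8=1, G9=0, G10=1, G11=1, G12=1.
So the outputs are Y1=1, Y2=1. (Without the fault they would be Y1=1, Y2=0.)

Y1=1, Y2=1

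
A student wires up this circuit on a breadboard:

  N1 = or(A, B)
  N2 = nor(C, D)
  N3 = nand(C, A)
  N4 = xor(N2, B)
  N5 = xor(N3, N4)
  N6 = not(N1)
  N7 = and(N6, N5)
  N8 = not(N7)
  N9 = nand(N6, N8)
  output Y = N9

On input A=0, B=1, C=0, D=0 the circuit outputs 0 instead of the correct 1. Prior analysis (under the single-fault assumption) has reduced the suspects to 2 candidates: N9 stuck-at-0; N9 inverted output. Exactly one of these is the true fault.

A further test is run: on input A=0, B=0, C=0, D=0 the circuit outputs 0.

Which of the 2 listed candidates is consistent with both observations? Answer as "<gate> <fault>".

Evaluate each candidate on input A=0, B=0, C=0, D=0:
  N9 stuck-at-0: N1=0, N2=1, N3=1, N4=1, N5=0, N6=1, N7=0, N8=1, N9=0 [stuck-at-0] → 0 — matches
  N9 inverted output: N1=0, N2=1, N3=1, N4=1, N5=0, N6=1, N7=0, N8=1, N9=1 [inverted output] → 1 — eliminated
Only N9 stuck-at-0 reproduces the observed 0.

N9 stuck-at-0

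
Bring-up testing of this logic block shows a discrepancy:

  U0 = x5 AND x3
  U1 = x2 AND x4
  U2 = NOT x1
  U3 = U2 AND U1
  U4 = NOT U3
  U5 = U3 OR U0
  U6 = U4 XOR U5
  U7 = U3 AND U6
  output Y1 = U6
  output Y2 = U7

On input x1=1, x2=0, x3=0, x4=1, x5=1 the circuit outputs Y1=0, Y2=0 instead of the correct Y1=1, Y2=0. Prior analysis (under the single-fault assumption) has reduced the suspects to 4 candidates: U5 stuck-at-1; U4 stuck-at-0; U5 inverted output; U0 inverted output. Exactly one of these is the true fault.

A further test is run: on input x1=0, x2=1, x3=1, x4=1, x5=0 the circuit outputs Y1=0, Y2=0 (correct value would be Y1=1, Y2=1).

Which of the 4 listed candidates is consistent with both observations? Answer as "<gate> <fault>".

U5 inverted output

Evaluate each candidate on input x1=0, x2=1, x3=1, x4=1, x5=0:
  U5 stuck-at-1: U0=0, U1=1, U2=1, U3=1, U4=0, U5=1 [stuck-at-1], U6=1, U7=1 → Y1=1, Y2=1 — eliminated
  U4 stuck-at-0: U0=0, U1=1, U2=1, U3=1, U4=0 [stuck-at-0], U5=1, U6=1, U7=1 → Y1=1, Y2=1 — eliminated
  U5 inverted output: U0=0, U1=1, U2=1, U3=1, U4=0, U5=0 [inverted output], U6=0, U7=0 → Y1=0, Y2=0 — matches
  U0 inverted output: U0=1 [inverted output], U1=1, U2=1, U3=1, U4=0, U5=1, U6=1, U7=1 → Y1=1, Y2=1 — eliminated
Only U5 inverted output reproduces the observed Y1=0, Y2=0.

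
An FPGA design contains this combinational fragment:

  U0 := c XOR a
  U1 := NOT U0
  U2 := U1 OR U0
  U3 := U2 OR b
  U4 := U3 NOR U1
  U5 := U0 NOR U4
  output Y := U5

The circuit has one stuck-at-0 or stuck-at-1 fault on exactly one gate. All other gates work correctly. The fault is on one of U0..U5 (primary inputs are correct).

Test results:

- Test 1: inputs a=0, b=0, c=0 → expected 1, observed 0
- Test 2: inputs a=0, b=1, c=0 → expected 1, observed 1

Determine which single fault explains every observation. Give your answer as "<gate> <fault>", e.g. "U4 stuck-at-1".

Fault-free values for test 1 (a=0, b=0, c=0): U0=0, U1=1, U2=1, U3=1, U4=0, U5=1, giving Y=1. Observed 0.
Test 1: faults giving observed 0 are {U0 stuck-at-1, U1 stuck-at-0, U4 stuck-at-1, U5 stuck-at-0}.
Test 2 (a=0, b=1, c=0): fault-free U0=0, U1=1, U2=1, U3=1, U4=0, U5=1 → 1; observed 1. Eliminates U0 stuck-at-1, U4 stuck-at-1, U5 stuck-at-0.
Only U1 stuck-at-0 is consistent with every test.

U1 stuck-at-0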